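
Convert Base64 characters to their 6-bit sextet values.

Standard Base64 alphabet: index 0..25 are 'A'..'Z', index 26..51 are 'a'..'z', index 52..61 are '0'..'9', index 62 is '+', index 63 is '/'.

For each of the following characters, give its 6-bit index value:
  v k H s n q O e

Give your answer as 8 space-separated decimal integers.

'v': a..z range, 26 + ord('v') − ord('a') = 47
'k': a..z range, 26 + ord('k') − ord('a') = 36
'H': A..Z range, ord('H') − ord('A') = 7
's': a..z range, 26 + ord('s') − ord('a') = 44
'n': a..z range, 26 + ord('n') − ord('a') = 39
'q': a..z range, 26 + ord('q') − ord('a') = 42
'O': A..Z range, ord('O') − ord('A') = 14
'e': a..z range, 26 + ord('e') − ord('a') = 30

Answer: 47 36 7 44 39 42 14 30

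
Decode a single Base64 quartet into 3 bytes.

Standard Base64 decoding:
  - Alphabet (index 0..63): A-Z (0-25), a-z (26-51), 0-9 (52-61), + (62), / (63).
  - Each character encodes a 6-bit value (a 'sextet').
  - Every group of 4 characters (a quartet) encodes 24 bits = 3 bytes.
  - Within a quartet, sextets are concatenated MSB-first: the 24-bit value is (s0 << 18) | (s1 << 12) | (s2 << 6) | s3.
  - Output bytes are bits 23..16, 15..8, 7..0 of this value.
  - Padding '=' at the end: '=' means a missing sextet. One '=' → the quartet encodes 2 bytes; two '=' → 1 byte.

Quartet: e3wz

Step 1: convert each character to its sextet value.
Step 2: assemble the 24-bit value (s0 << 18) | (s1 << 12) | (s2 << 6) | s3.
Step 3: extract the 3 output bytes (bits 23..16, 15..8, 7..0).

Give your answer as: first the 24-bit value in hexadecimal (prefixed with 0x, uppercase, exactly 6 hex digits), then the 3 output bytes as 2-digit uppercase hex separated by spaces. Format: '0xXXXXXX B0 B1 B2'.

Sextets: e=30, 3=55, w=48, z=51
24-bit: (30<<18) | (55<<12) | (48<<6) | 51
      = 0x780000 | 0x037000 | 0x000C00 | 0x000033
      = 0x7B7C33
Bytes: (v>>16)&0xFF=7B, (v>>8)&0xFF=7C, v&0xFF=33

Answer: 0x7B7C33 7B 7C 33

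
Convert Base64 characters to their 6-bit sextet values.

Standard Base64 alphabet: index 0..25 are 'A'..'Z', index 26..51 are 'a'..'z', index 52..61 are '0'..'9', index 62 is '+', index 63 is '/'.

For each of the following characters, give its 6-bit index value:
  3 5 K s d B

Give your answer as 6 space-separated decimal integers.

'3': 0..9 range, 52 + ord('3') − ord('0') = 55
'5': 0..9 range, 52 + ord('5') − ord('0') = 57
'K': A..Z range, ord('K') − ord('A') = 10
's': a..z range, 26 + ord('s') − ord('a') = 44
'd': a..z range, 26 + ord('d') − ord('a') = 29
'B': A..Z range, ord('B') − ord('A') = 1

Answer: 55 57 10 44 29 1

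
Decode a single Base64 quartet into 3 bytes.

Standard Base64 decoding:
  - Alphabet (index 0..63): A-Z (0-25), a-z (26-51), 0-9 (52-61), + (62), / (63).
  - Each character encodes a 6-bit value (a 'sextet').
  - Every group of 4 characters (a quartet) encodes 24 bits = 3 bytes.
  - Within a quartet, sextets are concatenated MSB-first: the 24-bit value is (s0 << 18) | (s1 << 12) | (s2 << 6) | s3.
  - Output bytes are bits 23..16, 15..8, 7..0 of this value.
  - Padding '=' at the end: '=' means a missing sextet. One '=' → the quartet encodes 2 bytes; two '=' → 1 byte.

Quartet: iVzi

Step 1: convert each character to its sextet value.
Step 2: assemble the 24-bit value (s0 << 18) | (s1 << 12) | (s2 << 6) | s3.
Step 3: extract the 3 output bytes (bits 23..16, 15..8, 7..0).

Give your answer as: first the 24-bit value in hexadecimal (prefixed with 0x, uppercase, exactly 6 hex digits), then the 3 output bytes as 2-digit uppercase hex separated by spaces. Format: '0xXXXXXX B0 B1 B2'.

Sextets: i=34, V=21, z=51, i=34
24-bit: (34<<18) | (21<<12) | (51<<6) | 34
      = 0x880000 | 0x015000 | 0x000CC0 | 0x000022
      = 0x895CE2
Bytes: (v>>16)&0xFF=89, (v>>8)&0xFF=5C, v&0xFF=E2

Answer: 0x895CE2 89 5C E2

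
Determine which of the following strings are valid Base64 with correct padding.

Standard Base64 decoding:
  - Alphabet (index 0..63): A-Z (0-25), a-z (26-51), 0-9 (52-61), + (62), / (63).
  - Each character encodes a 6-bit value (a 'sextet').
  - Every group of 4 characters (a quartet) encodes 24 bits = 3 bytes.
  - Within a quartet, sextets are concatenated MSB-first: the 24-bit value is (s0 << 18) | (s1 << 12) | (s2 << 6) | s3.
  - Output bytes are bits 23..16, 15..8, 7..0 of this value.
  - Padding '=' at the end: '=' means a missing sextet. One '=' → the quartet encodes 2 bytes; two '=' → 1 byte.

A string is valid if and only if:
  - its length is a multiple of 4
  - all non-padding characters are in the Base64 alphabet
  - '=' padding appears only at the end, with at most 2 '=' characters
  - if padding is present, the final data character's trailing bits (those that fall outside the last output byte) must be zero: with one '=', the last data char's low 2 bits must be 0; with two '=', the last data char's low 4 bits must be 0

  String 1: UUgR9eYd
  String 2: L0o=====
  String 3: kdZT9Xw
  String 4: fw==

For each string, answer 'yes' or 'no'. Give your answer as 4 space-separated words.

Answer: yes no no yes

Derivation:
String 1: 'UUgR9eYd' → valid
String 2: 'L0o=====' → invalid (5 pad chars (max 2))
String 3: 'kdZT9Xw' → invalid (len=7 not mult of 4)
String 4: 'fw==' → valid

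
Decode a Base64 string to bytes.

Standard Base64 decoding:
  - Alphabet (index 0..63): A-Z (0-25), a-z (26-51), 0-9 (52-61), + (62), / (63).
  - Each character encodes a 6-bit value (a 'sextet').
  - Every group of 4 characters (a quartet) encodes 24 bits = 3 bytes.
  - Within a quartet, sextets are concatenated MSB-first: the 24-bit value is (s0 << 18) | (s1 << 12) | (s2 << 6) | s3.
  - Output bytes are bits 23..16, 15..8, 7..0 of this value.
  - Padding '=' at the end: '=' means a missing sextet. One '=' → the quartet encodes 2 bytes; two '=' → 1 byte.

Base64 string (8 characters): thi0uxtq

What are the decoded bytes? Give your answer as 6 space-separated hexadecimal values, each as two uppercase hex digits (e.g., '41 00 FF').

After char 0 ('t'=45): chars_in_quartet=1 acc=0x2D bytes_emitted=0
After char 1 ('h'=33): chars_in_quartet=2 acc=0xB61 bytes_emitted=0
After char 2 ('i'=34): chars_in_quartet=3 acc=0x2D862 bytes_emitted=0
After char 3 ('0'=52): chars_in_quartet=4 acc=0xB618B4 -> emit B6 18 B4, reset; bytes_emitted=3
After char 4 ('u'=46): chars_in_quartet=1 acc=0x2E bytes_emitted=3
After char 5 ('x'=49): chars_in_quartet=2 acc=0xBB1 bytes_emitted=3
After char 6 ('t'=45): chars_in_quartet=3 acc=0x2EC6D bytes_emitted=3
After char 7 ('q'=42): chars_in_quartet=4 acc=0xBB1B6A -> emit BB 1B 6A, reset; bytes_emitted=6

Answer: B6 18 B4 BB 1B 6A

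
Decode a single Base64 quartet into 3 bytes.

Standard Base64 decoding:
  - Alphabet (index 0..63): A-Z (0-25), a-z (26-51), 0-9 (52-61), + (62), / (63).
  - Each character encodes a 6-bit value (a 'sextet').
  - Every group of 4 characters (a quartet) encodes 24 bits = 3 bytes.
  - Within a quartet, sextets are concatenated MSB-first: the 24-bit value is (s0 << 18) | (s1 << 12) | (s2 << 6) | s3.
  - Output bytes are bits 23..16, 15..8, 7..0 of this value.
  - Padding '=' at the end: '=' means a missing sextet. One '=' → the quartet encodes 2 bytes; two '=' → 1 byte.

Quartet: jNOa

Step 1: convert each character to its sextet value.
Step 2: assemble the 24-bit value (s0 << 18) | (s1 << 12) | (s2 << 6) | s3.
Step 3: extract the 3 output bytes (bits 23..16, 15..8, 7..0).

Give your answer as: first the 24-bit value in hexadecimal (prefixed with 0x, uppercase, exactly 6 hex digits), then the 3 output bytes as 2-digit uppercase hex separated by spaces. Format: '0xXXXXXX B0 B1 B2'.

Sextets: j=35, N=13, O=14, a=26
24-bit: (35<<18) | (13<<12) | (14<<6) | 26
      = 0x8C0000 | 0x00D000 | 0x000380 | 0x00001A
      = 0x8CD39A
Bytes: (v>>16)&0xFF=8C, (v>>8)&0xFF=D3, v&0xFF=9A

Answer: 0x8CD39A 8C D3 9A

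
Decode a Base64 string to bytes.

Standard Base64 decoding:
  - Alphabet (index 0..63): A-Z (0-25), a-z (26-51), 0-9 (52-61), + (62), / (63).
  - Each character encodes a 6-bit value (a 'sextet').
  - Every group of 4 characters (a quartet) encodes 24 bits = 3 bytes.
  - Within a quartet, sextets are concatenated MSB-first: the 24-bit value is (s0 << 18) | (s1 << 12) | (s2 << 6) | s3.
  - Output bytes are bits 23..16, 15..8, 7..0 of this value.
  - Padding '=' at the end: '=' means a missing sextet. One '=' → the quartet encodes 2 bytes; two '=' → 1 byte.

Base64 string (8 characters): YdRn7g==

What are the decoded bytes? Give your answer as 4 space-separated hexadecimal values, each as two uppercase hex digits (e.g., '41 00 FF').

After char 0 ('Y'=24): chars_in_quartet=1 acc=0x18 bytes_emitted=0
After char 1 ('d'=29): chars_in_quartet=2 acc=0x61D bytes_emitted=0
After char 2 ('R'=17): chars_in_quartet=3 acc=0x18751 bytes_emitted=0
After char 3 ('n'=39): chars_in_quartet=4 acc=0x61D467 -> emit 61 D4 67, reset; bytes_emitted=3
After char 4 ('7'=59): chars_in_quartet=1 acc=0x3B bytes_emitted=3
After char 5 ('g'=32): chars_in_quartet=2 acc=0xEE0 bytes_emitted=3
Padding '==': partial quartet acc=0xEE0 -> emit EE; bytes_emitted=4

Answer: 61 D4 67 EE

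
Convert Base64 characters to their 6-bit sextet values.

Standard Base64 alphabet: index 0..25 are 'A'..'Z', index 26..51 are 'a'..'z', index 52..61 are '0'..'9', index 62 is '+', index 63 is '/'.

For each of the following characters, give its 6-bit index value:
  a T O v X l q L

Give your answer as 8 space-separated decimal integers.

Answer: 26 19 14 47 23 37 42 11

Derivation:
'a': a..z range, 26 + ord('a') − ord('a') = 26
'T': A..Z range, ord('T') − ord('A') = 19
'O': A..Z range, ord('O') − ord('A') = 14
'v': a..z range, 26 + ord('v') − ord('a') = 47
'X': A..Z range, ord('X') − ord('A') = 23
'l': a..z range, 26 + ord('l') − ord('a') = 37
'q': a..z range, 26 + ord('q') − ord('a') = 42
'L': A..Z range, ord('L') − ord('A') = 11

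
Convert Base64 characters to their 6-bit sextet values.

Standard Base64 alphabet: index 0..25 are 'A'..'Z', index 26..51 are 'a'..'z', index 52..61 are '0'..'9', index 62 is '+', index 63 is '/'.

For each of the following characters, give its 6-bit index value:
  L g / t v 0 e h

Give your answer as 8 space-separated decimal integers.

'L': A..Z range, ord('L') − ord('A') = 11
'g': a..z range, 26 + ord('g') − ord('a') = 32
'/': index 63
't': a..z range, 26 + ord('t') − ord('a') = 45
'v': a..z range, 26 + ord('v') − ord('a') = 47
'0': 0..9 range, 52 + ord('0') − ord('0') = 52
'e': a..z range, 26 + ord('e') − ord('a') = 30
'h': a..z range, 26 + ord('h') − ord('a') = 33

Answer: 11 32 63 45 47 52 30 33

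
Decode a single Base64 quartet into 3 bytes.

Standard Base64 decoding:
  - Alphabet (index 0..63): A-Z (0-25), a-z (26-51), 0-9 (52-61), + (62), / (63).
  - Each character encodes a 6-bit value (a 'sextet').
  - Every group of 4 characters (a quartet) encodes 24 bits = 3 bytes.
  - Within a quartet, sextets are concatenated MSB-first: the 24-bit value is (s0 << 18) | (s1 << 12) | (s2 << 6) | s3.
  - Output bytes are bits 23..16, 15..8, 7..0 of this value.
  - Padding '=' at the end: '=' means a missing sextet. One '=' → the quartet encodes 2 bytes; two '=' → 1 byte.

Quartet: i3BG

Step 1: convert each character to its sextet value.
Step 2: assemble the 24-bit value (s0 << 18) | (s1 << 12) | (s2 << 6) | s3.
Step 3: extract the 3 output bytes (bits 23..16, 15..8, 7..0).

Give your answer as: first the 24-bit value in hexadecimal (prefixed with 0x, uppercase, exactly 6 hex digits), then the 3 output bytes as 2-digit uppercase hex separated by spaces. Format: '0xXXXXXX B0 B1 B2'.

Sextets: i=34, 3=55, B=1, G=6
24-bit: (34<<18) | (55<<12) | (1<<6) | 6
      = 0x880000 | 0x037000 | 0x000040 | 0x000006
      = 0x8B7046
Bytes: (v>>16)&0xFF=8B, (v>>8)&0xFF=70, v&0xFF=46

Answer: 0x8B7046 8B 70 46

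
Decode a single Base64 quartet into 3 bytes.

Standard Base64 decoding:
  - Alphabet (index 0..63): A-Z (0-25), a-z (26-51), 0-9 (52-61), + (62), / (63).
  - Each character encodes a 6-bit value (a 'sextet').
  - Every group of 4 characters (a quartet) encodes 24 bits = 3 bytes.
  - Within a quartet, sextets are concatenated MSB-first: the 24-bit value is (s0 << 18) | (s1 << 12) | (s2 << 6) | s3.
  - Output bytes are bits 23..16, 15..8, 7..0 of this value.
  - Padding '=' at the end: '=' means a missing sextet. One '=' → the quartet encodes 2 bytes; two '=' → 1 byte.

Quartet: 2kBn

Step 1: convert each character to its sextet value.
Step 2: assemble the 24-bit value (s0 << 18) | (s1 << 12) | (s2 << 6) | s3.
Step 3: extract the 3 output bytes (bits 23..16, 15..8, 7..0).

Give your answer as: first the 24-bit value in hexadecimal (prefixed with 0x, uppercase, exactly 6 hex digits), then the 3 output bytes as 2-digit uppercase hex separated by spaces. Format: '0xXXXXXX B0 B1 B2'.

Sextets: 2=54, k=36, B=1, n=39
24-bit: (54<<18) | (36<<12) | (1<<6) | 39
      = 0xD80000 | 0x024000 | 0x000040 | 0x000027
      = 0xDA4067
Bytes: (v>>16)&0xFF=DA, (v>>8)&0xFF=40, v&0xFF=67

Answer: 0xDA4067 DA 40 67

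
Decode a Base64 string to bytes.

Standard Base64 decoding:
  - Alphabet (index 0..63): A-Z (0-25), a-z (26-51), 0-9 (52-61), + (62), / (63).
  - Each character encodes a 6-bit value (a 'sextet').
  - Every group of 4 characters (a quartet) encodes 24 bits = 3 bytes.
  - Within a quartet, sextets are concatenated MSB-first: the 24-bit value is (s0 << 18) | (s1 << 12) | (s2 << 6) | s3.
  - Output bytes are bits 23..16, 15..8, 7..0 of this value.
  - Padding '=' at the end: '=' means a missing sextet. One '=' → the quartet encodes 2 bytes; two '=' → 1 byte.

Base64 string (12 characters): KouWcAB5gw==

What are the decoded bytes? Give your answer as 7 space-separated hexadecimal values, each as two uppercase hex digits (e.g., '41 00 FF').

After char 0 ('K'=10): chars_in_quartet=1 acc=0xA bytes_emitted=0
After char 1 ('o'=40): chars_in_quartet=2 acc=0x2A8 bytes_emitted=0
After char 2 ('u'=46): chars_in_quartet=3 acc=0xAA2E bytes_emitted=0
After char 3 ('W'=22): chars_in_quartet=4 acc=0x2A8B96 -> emit 2A 8B 96, reset; bytes_emitted=3
After char 4 ('c'=28): chars_in_quartet=1 acc=0x1C bytes_emitted=3
After char 5 ('A'=0): chars_in_quartet=2 acc=0x700 bytes_emitted=3
After char 6 ('B'=1): chars_in_quartet=3 acc=0x1C001 bytes_emitted=3
After char 7 ('5'=57): chars_in_quartet=4 acc=0x700079 -> emit 70 00 79, reset; bytes_emitted=6
After char 8 ('g'=32): chars_in_quartet=1 acc=0x20 bytes_emitted=6
After char 9 ('w'=48): chars_in_quartet=2 acc=0x830 bytes_emitted=6
Padding '==': partial quartet acc=0x830 -> emit 83; bytes_emitted=7

Answer: 2A 8B 96 70 00 79 83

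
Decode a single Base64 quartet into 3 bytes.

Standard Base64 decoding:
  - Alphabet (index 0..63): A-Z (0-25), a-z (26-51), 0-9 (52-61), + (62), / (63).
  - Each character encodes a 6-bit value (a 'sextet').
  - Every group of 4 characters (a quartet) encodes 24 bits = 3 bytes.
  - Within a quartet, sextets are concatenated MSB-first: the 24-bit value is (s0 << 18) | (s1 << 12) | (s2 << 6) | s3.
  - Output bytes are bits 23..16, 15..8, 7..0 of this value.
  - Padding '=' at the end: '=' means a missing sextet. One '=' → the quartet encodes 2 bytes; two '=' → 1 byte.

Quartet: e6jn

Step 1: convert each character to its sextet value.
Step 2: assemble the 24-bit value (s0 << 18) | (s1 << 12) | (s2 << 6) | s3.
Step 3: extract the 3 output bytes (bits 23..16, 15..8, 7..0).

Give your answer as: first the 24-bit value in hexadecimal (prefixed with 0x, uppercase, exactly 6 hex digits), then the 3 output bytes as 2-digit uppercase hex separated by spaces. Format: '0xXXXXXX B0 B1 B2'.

Answer: 0x7BA8E7 7B A8 E7

Derivation:
Sextets: e=30, 6=58, j=35, n=39
24-bit: (30<<18) | (58<<12) | (35<<6) | 39
      = 0x780000 | 0x03A000 | 0x0008C0 | 0x000027
      = 0x7BA8E7
Bytes: (v>>16)&0xFF=7B, (v>>8)&0xFF=A8, v&0xFF=E7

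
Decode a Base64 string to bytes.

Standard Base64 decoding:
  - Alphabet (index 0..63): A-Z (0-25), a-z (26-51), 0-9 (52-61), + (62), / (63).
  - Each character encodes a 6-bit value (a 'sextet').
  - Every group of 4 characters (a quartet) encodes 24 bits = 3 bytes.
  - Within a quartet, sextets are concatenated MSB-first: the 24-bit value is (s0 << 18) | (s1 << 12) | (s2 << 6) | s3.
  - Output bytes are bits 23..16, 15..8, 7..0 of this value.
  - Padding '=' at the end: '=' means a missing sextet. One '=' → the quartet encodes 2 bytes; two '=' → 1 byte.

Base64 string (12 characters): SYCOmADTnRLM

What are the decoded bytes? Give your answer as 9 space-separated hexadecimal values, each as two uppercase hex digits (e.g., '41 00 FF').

Answer: 49 80 8E 98 00 D3 9D 12 CC

Derivation:
After char 0 ('S'=18): chars_in_quartet=1 acc=0x12 bytes_emitted=0
After char 1 ('Y'=24): chars_in_quartet=2 acc=0x498 bytes_emitted=0
After char 2 ('C'=2): chars_in_quartet=3 acc=0x12602 bytes_emitted=0
After char 3 ('O'=14): chars_in_quartet=4 acc=0x49808E -> emit 49 80 8E, reset; bytes_emitted=3
After char 4 ('m'=38): chars_in_quartet=1 acc=0x26 bytes_emitted=3
After char 5 ('A'=0): chars_in_quartet=2 acc=0x980 bytes_emitted=3
After char 6 ('D'=3): chars_in_quartet=3 acc=0x26003 bytes_emitted=3
After char 7 ('T'=19): chars_in_quartet=4 acc=0x9800D3 -> emit 98 00 D3, reset; bytes_emitted=6
After char 8 ('n'=39): chars_in_quartet=1 acc=0x27 bytes_emitted=6
After char 9 ('R'=17): chars_in_quartet=2 acc=0x9D1 bytes_emitted=6
After char 10 ('L'=11): chars_in_quartet=3 acc=0x2744B bytes_emitted=6
After char 11 ('M'=12): chars_in_quartet=4 acc=0x9D12CC -> emit 9D 12 CC, reset; bytes_emitted=9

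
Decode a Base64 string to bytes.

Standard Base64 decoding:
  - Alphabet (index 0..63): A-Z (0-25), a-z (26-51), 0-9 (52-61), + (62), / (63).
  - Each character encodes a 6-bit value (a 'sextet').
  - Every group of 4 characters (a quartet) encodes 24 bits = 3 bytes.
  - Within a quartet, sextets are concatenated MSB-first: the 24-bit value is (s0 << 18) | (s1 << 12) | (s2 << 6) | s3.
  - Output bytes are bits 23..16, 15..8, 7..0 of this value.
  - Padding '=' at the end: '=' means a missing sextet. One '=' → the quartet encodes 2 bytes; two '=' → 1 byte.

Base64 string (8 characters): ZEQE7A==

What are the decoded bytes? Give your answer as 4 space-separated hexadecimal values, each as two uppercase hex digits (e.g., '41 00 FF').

After char 0 ('Z'=25): chars_in_quartet=1 acc=0x19 bytes_emitted=0
After char 1 ('E'=4): chars_in_quartet=2 acc=0x644 bytes_emitted=0
After char 2 ('Q'=16): chars_in_quartet=3 acc=0x19110 bytes_emitted=0
After char 3 ('E'=4): chars_in_quartet=4 acc=0x644404 -> emit 64 44 04, reset; bytes_emitted=3
After char 4 ('7'=59): chars_in_quartet=1 acc=0x3B bytes_emitted=3
After char 5 ('A'=0): chars_in_quartet=2 acc=0xEC0 bytes_emitted=3
Padding '==': partial quartet acc=0xEC0 -> emit EC; bytes_emitted=4

Answer: 64 44 04 EC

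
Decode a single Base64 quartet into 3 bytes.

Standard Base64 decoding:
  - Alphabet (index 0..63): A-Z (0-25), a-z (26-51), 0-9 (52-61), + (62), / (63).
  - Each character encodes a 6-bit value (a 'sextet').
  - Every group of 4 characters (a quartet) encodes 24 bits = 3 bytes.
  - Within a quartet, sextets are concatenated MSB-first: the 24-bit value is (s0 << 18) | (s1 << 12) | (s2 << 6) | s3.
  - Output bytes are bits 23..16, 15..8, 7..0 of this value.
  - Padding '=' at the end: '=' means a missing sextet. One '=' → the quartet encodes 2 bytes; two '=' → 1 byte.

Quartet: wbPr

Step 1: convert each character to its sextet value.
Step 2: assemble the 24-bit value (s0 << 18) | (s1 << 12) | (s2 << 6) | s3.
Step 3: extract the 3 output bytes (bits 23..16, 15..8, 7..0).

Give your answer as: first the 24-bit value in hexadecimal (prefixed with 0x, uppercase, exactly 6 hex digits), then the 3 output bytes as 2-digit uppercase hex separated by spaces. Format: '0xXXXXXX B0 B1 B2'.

Sextets: w=48, b=27, P=15, r=43
24-bit: (48<<18) | (27<<12) | (15<<6) | 43
      = 0xC00000 | 0x01B000 | 0x0003C0 | 0x00002B
      = 0xC1B3EB
Bytes: (v>>16)&0xFF=C1, (v>>8)&0xFF=B3, v&0xFF=EB

Answer: 0xC1B3EB C1 B3 EB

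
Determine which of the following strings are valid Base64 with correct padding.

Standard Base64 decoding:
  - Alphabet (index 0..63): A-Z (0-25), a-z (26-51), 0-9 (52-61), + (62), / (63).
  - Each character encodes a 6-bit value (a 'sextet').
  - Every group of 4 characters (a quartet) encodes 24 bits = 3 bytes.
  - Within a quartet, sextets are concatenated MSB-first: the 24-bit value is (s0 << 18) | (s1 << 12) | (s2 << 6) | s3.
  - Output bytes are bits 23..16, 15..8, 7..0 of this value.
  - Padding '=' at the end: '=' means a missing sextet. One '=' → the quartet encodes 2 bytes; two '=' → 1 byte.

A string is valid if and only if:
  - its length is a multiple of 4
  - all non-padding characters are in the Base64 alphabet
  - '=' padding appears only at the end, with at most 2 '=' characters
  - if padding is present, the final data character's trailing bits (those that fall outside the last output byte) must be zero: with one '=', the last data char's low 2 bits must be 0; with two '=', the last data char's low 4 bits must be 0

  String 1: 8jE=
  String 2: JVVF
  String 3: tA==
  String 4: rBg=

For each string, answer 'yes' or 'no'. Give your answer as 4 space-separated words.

Answer: yes yes yes yes

Derivation:
String 1: '8jE=' → valid
String 2: 'JVVF' → valid
String 3: 'tA==' → valid
String 4: 'rBg=' → valid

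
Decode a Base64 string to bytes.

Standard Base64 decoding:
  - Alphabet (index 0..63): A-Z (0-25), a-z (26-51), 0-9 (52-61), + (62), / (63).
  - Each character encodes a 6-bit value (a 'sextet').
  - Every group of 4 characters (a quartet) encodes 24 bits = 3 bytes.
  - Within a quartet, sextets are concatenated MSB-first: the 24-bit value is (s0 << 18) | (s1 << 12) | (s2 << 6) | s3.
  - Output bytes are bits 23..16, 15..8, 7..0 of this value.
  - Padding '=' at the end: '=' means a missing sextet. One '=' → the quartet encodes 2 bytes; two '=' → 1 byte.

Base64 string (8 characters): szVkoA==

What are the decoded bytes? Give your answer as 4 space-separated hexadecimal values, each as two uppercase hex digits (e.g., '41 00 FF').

Answer: B3 35 64 A0

Derivation:
After char 0 ('s'=44): chars_in_quartet=1 acc=0x2C bytes_emitted=0
After char 1 ('z'=51): chars_in_quartet=2 acc=0xB33 bytes_emitted=0
After char 2 ('V'=21): chars_in_quartet=3 acc=0x2CCD5 bytes_emitted=0
After char 3 ('k'=36): chars_in_quartet=4 acc=0xB33564 -> emit B3 35 64, reset; bytes_emitted=3
After char 4 ('o'=40): chars_in_quartet=1 acc=0x28 bytes_emitted=3
After char 5 ('A'=0): chars_in_quartet=2 acc=0xA00 bytes_emitted=3
Padding '==': partial quartet acc=0xA00 -> emit A0; bytes_emitted=4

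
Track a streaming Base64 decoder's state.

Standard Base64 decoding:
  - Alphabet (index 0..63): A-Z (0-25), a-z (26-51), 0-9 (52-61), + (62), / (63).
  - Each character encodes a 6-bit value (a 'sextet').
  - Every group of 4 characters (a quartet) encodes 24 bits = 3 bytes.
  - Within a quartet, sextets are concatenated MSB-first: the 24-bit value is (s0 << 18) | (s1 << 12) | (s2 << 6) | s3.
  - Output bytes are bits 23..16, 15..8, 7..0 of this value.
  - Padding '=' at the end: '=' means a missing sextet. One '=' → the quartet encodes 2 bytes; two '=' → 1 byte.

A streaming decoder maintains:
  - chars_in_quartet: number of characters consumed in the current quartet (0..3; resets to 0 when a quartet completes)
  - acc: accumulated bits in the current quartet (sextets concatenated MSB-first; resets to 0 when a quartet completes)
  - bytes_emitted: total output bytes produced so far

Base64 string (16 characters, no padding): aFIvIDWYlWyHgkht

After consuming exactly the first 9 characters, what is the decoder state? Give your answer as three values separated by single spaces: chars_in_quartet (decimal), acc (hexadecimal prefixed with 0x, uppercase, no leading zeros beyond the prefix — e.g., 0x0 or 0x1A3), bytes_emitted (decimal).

After char 0 ('a'=26): chars_in_quartet=1 acc=0x1A bytes_emitted=0
After char 1 ('F'=5): chars_in_quartet=2 acc=0x685 bytes_emitted=0
After char 2 ('I'=8): chars_in_quartet=3 acc=0x1A148 bytes_emitted=0
After char 3 ('v'=47): chars_in_quartet=4 acc=0x68522F -> emit 68 52 2F, reset; bytes_emitted=3
After char 4 ('I'=8): chars_in_quartet=1 acc=0x8 bytes_emitted=3
After char 5 ('D'=3): chars_in_quartet=2 acc=0x203 bytes_emitted=3
After char 6 ('W'=22): chars_in_quartet=3 acc=0x80D6 bytes_emitted=3
After char 7 ('Y'=24): chars_in_quartet=4 acc=0x203598 -> emit 20 35 98, reset; bytes_emitted=6
After char 8 ('l'=37): chars_in_quartet=1 acc=0x25 bytes_emitted=6

Answer: 1 0x25 6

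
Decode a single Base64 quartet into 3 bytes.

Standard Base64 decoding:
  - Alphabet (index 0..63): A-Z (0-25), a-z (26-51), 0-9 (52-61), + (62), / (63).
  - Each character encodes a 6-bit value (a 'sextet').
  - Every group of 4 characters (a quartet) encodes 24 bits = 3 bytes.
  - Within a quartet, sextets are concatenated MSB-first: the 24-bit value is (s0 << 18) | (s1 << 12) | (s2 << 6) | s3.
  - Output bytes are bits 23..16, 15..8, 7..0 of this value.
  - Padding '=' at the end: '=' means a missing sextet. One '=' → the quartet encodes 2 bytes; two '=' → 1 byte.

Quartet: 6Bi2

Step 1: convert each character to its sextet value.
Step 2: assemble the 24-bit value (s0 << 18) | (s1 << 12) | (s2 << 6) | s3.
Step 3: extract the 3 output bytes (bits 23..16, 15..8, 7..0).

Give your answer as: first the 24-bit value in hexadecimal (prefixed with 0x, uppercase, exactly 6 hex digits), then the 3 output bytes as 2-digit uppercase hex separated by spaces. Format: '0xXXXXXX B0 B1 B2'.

Sextets: 6=58, B=1, i=34, 2=54
24-bit: (58<<18) | (1<<12) | (34<<6) | 54
      = 0xE80000 | 0x001000 | 0x000880 | 0x000036
      = 0xE818B6
Bytes: (v>>16)&0xFF=E8, (v>>8)&0xFF=18, v&0xFF=B6

Answer: 0xE818B6 E8 18 B6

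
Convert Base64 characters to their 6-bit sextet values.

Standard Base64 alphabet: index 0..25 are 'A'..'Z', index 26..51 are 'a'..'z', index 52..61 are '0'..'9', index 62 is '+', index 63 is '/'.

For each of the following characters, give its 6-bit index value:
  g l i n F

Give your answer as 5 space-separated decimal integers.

Answer: 32 37 34 39 5

Derivation:
'g': a..z range, 26 + ord('g') − ord('a') = 32
'l': a..z range, 26 + ord('l') − ord('a') = 37
'i': a..z range, 26 + ord('i') − ord('a') = 34
'n': a..z range, 26 + ord('n') − ord('a') = 39
'F': A..Z range, ord('F') − ord('A') = 5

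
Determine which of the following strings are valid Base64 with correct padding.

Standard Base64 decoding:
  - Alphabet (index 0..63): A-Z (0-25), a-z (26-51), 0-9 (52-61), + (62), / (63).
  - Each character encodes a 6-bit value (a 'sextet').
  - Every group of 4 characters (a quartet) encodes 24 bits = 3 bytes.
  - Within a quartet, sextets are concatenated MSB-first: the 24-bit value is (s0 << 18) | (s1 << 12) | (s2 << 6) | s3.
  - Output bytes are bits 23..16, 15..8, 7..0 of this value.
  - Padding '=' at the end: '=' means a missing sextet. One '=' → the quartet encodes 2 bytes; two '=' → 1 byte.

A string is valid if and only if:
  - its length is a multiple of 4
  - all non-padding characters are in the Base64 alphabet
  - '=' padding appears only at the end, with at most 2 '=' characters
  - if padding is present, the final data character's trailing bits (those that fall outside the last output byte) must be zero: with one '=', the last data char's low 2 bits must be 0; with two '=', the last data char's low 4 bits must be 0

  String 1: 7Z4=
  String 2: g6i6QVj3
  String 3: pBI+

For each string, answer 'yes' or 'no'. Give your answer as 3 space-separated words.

Answer: yes yes yes

Derivation:
String 1: '7Z4=' → valid
String 2: 'g6i6QVj3' → valid
String 3: 'pBI+' → valid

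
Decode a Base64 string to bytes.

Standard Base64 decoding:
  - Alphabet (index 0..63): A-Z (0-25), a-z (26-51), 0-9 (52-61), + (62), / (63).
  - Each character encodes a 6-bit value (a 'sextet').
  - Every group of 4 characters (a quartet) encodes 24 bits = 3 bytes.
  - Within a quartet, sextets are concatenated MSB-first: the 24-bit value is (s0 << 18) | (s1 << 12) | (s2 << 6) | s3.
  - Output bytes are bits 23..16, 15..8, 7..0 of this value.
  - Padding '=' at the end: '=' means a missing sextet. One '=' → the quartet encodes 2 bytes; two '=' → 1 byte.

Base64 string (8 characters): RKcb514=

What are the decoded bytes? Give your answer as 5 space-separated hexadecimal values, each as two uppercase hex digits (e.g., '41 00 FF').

Answer: 44 A7 1B E7 5E

Derivation:
After char 0 ('R'=17): chars_in_quartet=1 acc=0x11 bytes_emitted=0
After char 1 ('K'=10): chars_in_quartet=2 acc=0x44A bytes_emitted=0
After char 2 ('c'=28): chars_in_quartet=3 acc=0x1129C bytes_emitted=0
After char 3 ('b'=27): chars_in_quartet=4 acc=0x44A71B -> emit 44 A7 1B, reset; bytes_emitted=3
After char 4 ('5'=57): chars_in_quartet=1 acc=0x39 bytes_emitted=3
After char 5 ('1'=53): chars_in_quartet=2 acc=0xE75 bytes_emitted=3
After char 6 ('4'=56): chars_in_quartet=3 acc=0x39D78 bytes_emitted=3
Padding '=': partial quartet acc=0x39D78 -> emit E7 5E; bytes_emitted=5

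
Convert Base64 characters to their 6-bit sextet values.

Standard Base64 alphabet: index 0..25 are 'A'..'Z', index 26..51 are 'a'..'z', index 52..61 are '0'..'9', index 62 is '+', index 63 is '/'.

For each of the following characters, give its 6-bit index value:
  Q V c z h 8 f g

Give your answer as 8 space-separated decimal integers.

'Q': A..Z range, ord('Q') − ord('A') = 16
'V': A..Z range, ord('V') − ord('A') = 21
'c': a..z range, 26 + ord('c') − ord('a') = 28
'z': a..z range, 26 + ord('z') − ord('a') = 51
'h': a..z range, 26 + ord('h') − ord('a') = 33
'8': 0..9 range, 52 + ord('8') − ord('0') = 60
'f': a..z range, 26 + ord('f') − ord('a') = 31
'g': a..z range, 26 + ord('g') − ord('a') = 32

Answer: 16 21 28 51 33 60 31 32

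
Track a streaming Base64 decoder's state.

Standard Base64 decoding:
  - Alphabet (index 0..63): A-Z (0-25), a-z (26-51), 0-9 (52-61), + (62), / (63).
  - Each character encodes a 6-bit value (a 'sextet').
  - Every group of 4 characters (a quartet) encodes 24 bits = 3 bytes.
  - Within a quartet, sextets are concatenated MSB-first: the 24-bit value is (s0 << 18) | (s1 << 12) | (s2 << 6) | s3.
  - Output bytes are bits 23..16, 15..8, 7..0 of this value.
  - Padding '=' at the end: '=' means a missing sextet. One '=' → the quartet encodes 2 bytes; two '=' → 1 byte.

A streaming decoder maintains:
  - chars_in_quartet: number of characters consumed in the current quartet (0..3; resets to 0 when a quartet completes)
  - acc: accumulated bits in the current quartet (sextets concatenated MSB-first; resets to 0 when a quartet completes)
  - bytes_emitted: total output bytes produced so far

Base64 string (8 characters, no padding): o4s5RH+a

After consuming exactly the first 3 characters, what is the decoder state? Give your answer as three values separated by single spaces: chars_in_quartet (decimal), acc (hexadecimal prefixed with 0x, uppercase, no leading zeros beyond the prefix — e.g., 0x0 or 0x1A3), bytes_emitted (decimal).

After char 0 ('o'=40): chars_in_quartet=1 acc=0x28 bytes_emitted=0
After char 1 ('4'=56): chars_in_quartet=2 acc=0xA38 bytes_emitted=0
After char 2 ('s'=44): chars_in_quartet=3 acc=0x28E2C bytes_emitted=0

Answer: 3 0x28E2C 0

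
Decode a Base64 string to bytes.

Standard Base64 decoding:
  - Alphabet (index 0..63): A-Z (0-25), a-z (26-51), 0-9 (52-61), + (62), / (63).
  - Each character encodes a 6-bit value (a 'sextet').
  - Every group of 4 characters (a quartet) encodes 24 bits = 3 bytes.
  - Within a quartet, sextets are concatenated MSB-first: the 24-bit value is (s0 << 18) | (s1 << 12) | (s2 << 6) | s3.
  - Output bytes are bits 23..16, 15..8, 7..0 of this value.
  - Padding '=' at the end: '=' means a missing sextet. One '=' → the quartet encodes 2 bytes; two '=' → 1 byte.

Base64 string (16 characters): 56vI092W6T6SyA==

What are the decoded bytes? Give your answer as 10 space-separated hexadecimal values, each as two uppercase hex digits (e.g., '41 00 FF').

Answer: E7 AB C8 D3 DD 96 E9 3E 92 C8

Derivation:
After char 0 ('5'=57): chars_in_quartet=1 acc=0x39 bytes_emitted=0
After char 1 ('6'=58): chars_in_quartet=2 acc=0xE7A bytes_emitted=0
After char 2 ('v'=47): chars_in_quartet=3 acc=0x39EAF bytes_emitted=0
After char 3 ('I'=8): chars_in_quartet=4 acc=0xE7ABC8 -> emit E7 AB C8, reset; bytes_emitted=3
After char 4 ('0'=52): chars_in_quartet=1 acc=0x34 bytes_emitted=3
After char 5 ('9'=61): chars_in_quartet=2 acc=0xD3D bytes_emitted=3
After char 6 ('2'=54): chars_in_quartet=3 acc=0x34F76 bytes_emitted=3
After char 7 ('W'=22): chars_in_quartet=4 acc=0xD3DD96 -> emit D3 DD 96, reset; bytes_emitted=6
After char 8 ('6'=58): chars_in_quartet=1 acc=0x3A bytes_emitted=6
After char 9 ('T'=19): chars_in_quartet=2 acc=0xE93 bytes_emitted=6
After char 10 ('6'=58): chars_in_quartet=3 acc=0x3A4FA bytes_emitted=6
After char 11 ('S'=18): chars_in_quartet=4 acc=0xE93E92 -> emit E9 3E 92, reset; bytes_emitted=9
After char 12 ('y'=50): chars_in_quartet=1 acc=0x32 bytes_emitted=9
After char 13 ('A'=0): chars_in_quartet=2 acc=0xC80 bytes_emitted=9
Padding '==': partial quartet acc=0xC80 -> emit C8; bytes_emitted=10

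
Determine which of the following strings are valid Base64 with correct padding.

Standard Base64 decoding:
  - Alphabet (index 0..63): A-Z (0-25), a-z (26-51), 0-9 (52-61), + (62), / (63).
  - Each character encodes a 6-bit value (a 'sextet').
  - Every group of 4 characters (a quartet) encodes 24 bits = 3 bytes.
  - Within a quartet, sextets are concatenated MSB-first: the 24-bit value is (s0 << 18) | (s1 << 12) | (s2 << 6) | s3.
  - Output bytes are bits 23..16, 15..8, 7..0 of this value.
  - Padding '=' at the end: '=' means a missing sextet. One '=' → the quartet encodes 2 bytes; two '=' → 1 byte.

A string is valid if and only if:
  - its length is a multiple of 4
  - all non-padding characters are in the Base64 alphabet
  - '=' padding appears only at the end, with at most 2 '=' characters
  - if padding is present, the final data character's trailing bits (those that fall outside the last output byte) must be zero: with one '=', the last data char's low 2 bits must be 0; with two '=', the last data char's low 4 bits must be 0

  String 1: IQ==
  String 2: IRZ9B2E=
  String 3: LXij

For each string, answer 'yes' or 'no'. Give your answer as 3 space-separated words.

String 1: 'IQ==' → valid
String 2: 'IRZ9B2E=' → valid
String 3: 'LXij' → valid

Answer: yes yes yes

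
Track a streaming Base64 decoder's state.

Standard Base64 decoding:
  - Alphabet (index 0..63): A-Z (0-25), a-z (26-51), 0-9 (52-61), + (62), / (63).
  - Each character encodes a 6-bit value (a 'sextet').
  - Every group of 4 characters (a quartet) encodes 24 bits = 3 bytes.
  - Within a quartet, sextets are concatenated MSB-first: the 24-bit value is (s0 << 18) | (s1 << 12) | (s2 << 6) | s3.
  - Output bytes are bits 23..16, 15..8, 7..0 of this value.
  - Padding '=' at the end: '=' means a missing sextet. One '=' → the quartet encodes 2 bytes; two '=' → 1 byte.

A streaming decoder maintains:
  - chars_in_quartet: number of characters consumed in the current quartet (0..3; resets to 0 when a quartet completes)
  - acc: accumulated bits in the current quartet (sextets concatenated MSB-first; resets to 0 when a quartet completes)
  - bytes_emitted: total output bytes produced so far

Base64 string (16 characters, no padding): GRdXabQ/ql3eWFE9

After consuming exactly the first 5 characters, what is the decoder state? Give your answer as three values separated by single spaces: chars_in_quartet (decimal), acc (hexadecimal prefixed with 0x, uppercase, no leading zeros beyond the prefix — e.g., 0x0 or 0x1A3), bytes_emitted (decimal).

After char 0 ('G'=6): chars_in_quartet=1 acc=0x6 bytes_emitted=0
After char 1 ('R'=17): chars_in_quartet=2 acc=0x191 bytes_emitted=0
After char 2 ('d'=29): chars_in_quartet=3 acc=0x645D bytes_emitted=0
After char 3 ('X'=23): chars_in_quartet=4 acc=0x191757 -> emit 19 17 57, reset; bytes_emitted=3
After char 4 ('a'=26): chars_in_quartet=1 acc=0x1A bytes_emitted=3

Answer: 1 0x1A 3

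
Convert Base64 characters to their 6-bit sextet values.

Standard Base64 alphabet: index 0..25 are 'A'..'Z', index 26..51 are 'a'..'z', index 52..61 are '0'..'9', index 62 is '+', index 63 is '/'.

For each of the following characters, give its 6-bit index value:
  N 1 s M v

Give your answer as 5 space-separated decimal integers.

Answer: 13 53 44 12 47

Derivation:
'N': A..Z range, ord('N') − ord('A') = 13
'1': 0..9 range, 52 + ord('1') − ord('0') = 53
's': a..z range, 26 + ord('s') − ord('a') = 44
'M': A..Z range, ord('M') − ord('A') = 12
'v': a..z range, 26 + ord('v') − ord('a') = 47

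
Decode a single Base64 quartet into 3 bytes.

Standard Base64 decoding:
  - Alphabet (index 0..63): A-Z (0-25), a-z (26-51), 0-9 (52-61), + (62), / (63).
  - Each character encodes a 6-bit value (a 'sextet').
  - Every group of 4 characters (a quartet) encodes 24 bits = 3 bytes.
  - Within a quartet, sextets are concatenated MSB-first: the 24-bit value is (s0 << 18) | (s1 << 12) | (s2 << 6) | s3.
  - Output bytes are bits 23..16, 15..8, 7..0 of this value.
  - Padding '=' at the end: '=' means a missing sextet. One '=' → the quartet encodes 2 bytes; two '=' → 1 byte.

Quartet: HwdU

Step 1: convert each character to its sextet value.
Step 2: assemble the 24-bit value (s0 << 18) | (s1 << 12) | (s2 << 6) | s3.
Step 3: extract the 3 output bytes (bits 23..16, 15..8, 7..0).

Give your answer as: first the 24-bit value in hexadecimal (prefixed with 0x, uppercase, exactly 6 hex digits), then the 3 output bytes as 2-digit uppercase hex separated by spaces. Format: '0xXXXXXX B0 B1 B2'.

Sextets: H=7, w=48, d=29, U=20
24-bit: (7<<18) | (48<<12) | (29<<6) | 20
      = 0x1C0000 | 0x030000 | 0x000740 | 0x000014
      = 0x1F0754
Bytes: (v>>16)&0xFF=1F, (v>>8)&0xFF=07, v&0xFF=54

Answer: 0x1F0754 1F 07 54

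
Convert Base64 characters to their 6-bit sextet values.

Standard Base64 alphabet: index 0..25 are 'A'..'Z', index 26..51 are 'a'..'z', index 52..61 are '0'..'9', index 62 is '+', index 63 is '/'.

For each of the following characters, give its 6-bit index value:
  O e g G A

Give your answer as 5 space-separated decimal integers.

'O': A..Z range, ord('O') − ord('A') = 14
'e': a..z range, 26 + ord('e') − ord('a') = 30
'g': a..z range, 26 + ord('g') − ord('a') = 32
'G': A..Z range, ord('G') − ord('A') = 6
'A': A..Z range, ord('A') − ord('A') = 0

Answer: 14 30 32 6 0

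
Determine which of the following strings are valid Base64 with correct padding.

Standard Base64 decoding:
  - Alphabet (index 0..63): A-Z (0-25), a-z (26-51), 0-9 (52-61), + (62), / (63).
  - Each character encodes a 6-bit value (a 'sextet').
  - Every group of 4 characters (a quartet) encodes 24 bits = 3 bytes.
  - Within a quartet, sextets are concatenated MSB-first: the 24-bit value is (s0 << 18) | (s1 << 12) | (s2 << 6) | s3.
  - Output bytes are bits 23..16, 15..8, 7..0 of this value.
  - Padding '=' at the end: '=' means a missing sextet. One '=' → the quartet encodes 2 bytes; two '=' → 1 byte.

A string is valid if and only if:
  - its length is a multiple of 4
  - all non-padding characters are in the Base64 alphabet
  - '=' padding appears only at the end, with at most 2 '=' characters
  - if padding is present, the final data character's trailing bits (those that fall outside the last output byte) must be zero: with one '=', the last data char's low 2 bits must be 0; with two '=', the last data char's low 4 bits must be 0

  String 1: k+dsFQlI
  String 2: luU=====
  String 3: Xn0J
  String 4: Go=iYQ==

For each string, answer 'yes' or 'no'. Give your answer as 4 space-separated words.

Answer: yes no yes no

Derivation:
String 1: 'k+dsFQlI' → valid
String 2: 'luU=====' → invalid (5 pad chars (max 2))
String 3: 'Xn0J' → valid
String 4: 'Go=iYQ==' → invalid (bad char(s): ['=']; '=' in middle)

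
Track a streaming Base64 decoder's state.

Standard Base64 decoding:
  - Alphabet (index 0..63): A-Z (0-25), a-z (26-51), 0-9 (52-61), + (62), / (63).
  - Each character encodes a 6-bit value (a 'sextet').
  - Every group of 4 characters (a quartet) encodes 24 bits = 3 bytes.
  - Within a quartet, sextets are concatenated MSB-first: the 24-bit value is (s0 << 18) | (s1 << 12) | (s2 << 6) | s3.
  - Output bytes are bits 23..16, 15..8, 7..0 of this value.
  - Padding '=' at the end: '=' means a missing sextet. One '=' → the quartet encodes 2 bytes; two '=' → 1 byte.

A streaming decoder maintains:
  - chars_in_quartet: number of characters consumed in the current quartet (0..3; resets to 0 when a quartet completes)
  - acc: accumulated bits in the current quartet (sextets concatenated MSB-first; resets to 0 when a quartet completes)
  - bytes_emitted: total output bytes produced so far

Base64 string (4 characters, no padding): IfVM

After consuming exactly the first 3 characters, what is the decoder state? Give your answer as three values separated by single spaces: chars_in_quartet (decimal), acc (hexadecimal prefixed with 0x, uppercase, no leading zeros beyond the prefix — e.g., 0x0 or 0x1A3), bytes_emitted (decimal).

Answer: 3 0x87D5 0

Derivation:
After char 0 ('I'=8): chars_in_quartet=1 acc=0x8 bytes_emitted=0
After char 1 ('f'=31): chars_in_quartet=2 acc=0x21F bytes_emitted=0
After char 2 ('V'=21): chars_in_quartet=3 acc=0x87D5 bytes_emitted=0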